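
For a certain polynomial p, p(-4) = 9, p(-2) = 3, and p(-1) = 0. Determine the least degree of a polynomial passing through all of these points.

1

Divided differences on the nodes -4, -2, -1:
  order 0: 9  3  0
  order 1: -3  -3
  order 2: 0
The order-1 divided differences are all -3 (nonzero) and every higher order vanishes, so the data lies on a polynomial of degree exactly 1.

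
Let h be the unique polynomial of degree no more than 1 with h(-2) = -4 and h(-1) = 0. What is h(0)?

4

Write h(s) = as + b. Substituting each data point gives a linear system:
  -2a + b = -4
  -a + b = 0
Solving the system yields a = 4, b = 4.
So h(s) = 4s + 4.
Then h(0) = 4.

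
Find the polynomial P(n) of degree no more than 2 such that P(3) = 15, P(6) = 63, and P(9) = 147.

Write P(n) = an^2 + bn + c. Substituting each data point gives a linear system:
  9a + 3b + c = 15
  36a + 6b + c = 63
  81a + 9b + c = 147
Solving the system yields a = 2, b = -2, c = 3.
So P(n) = 2n² - 2n + 3.
Check: P(9) = 147. ✓

P(n) = 2n^2 - 2n + 3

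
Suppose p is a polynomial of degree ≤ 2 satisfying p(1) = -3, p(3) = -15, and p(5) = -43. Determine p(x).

p(x) = -2x^2 + 2x - 3

Write p(x) = ax^2 + bx + c. Substituting each data point gives a linear system:
  a + b + c = -3
  9a + 3b + c = -15
  25a + 5b + c = -43
Solving the system yields a = -2, b = 2, c = -3.
So p(x) = -2x^2 + 2x - 3.
Check: p(5) = -43. ✓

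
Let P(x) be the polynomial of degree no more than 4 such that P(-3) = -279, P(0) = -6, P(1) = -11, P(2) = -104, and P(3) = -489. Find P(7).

Write P(x) = ax^4 + bx^3 + cx^2 + dx + e. Substituting each data point gives a linear system:
  81a - 27b + 9c - 3d + e = -279
  e = -6
  a + b + c + d + e = -11
  16a + 8b + 4c + 2d + e = -104
  81a + 27b + 9c + 3d + e = -489
Solving the system yields a = -5, b = -4, c = 3, d = 1, e = -6.
So P(x) = -5x^4 - 4x^3 + 3x^2 + x - 6.
Then P(7) = -13229.

-13229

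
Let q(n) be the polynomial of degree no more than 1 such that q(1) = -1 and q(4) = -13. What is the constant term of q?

Write q(n) = an + b. Substituting each data point gives a linear system:
  a + b = -1
  4a + b = -13
Solving the system yields a = -4, b = 3.
So q(n) = -4n + 3.
The constant term is 3.

3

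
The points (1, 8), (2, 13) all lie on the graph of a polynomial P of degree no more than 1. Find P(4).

Write P(n) = an + b. Substituting each data point gives a linear system:
  a + b = 8
  2a + b = 13
Solving the system yields a = 5, b = 3.
So P(n) = 5n + 3.
Then P(4) = 23.

23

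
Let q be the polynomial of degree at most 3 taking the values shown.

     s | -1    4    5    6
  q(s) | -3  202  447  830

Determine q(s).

Using the Lagrange interpolation formula with nodes -1, 4, 5, 6:
  L_0(s) = (s - 4)(s - 5)(s - 6) / -210
  L_1(s) = (s + 1)(s - 5)(s - 6) / 10
  L_2(s) = (s + 1)(s - 4)(s - 6) / -6
  L_3(s) = (s + 1)(s - 4)(s - 5) / 14
Then q(s) = -3·L_0(s) + 202·L_1(s) + 447·L_2(s) + 830·L_3(s).
Expanding and collecting terms gives q(s) = 5s^3 - 6s^2 - 6s + 2.
Check: q(4) = 202. ✓

q(s) = 5s^3 - 6s^2 - 6s + 2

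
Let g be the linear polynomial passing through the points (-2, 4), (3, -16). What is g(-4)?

12

Write g(u) = au + b. Substituting each data point gives a linear system:
  -2a + b = 4
  3a + b = -16
Solving the system yields a = -4, b = -4.
So g(u) = -4u - 4.
Then g(-4) = 12.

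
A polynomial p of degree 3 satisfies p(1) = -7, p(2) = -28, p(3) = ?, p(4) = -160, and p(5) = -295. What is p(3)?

-75

The 4 known points determine the degree-3 polynomial uniquely.
Write p(s) = as^3 + bs^2 + cs + d. Substituting each data point gives a linear system:
  a + b + c + d = -7
  8a + 4b + 2c + d = -28
  64a + 16b + 4c + d = -160
  125a + 25b + 5c + d = -295
Solving the system yields a = -2, b = -1, c = -4, d = 0.
So p(s) = -2s^3 - s^2 - 4s.
Then p(3) = -75.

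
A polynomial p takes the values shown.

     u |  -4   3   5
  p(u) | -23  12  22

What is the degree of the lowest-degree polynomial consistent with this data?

Divided differences on the nodes -4, 3, 5:
  order 0: -23  12  22
  order 1: 5  5
  order 2: 0
The order-1 divided differences are all 5 (nonzero) and every higher order vanishes, so the data lies on a polynomial of degree exactly 1.

1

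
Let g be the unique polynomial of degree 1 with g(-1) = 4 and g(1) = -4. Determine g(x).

Using the Lagrange interpolation formula with nodes -1, 1:
  L_0(x) = (x - 1) / -2
  L_1(x) = (x + 1) / 2
Then g(x) = 4·L_0(x) - 4·L_1(x).
Expanding and collecting terms gives g(x) = -4x.
Check: g(-1) = 4. ✓

g(x) = -4x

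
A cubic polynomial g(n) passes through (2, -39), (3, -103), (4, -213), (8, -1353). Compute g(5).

Using the Lagrange interpolation formula with nodes 2, 3, 4, 8:
  L_0(n) = (n - 3)(n - 4)(n - 8) / -12
  L_1(n) = (n - 2)(n - 4)(n - 8) / 5
  L_2(n) = (n - 2)(n - 3)(n - 8) / -8
  L_3(n) = (n - 2)(n - 3)(n - 4) / 120
Then g(n) = -39·L_0(n) - 103·L_1(n) - 213·L_2(n) - 1353·L_3(n).
Expanding and collecting terms gives g(n) = -2n^3 - 5n^2 - n - 1.
Evaluating at n = 5: g(5) = -381.

-381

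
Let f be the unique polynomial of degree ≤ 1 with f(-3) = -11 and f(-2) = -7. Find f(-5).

-19

Write f(x) = ax + b. Substituting each data point gives a linear system:
  -3a + b = -11
  -2a + b = -7
Solving the system yields a = 4, b = 1.
So f(x) = 4x + 1.
Then f(-5) = -19.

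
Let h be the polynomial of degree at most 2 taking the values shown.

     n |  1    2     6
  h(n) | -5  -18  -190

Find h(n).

h(n) = -6n^2 + 5n - 4

Write h(n) = an^2 + bn + c. Substituting each data point gives a linear system:
  a + b + c = -5
  4a + 2b + c = -18
  36a + 6b + c = -190
Solving the system yields a = -6, b = 5, c = -4.
So h(n) = -6n^2 + 5n - 4.
Check: h(2) = -18. ✓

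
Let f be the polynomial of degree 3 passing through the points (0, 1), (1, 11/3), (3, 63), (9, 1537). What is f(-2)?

Using the Lagrange interpolation formula with nodes 0, 1, 3, 9:
  L_0(s) = (s - 1)(s - 3)(s - 9) / -27
  L_1(s) = s(s - 3)(s - 9) / 16
  L_2(s) = s(s - 1)(s - 9) / -36
  L_3(s) = s(s - 1)(s - 3) / 432
Then f(s) = 1·L_0(s) + 11/3·L_1(s) + 63·L_2(s) + 1537·L_3(s).
Expanding and collecting terms gives f(s) = 2s^3 + s^2 - (1/3)s + 1.
Evaluating at s = -2: f(-2) = -31/3.

-31/3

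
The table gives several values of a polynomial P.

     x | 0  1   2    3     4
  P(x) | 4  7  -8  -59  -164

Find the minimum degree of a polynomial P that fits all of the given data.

3

Forward differences of the values at x = 0, 1, 2, 3, 4:
  P  : 4  7  -8  -59  -164
  Δ  : 3  -15  -51  -105
  Δ^2: -18  -36  -54
  Δ^3: -18  -18
  Δ^4: 0
The third differences are constant (-18) and nonzero, while all higher differences vanish, so the minimal degree is 3.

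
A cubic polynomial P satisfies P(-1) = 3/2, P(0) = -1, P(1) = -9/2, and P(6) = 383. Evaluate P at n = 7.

Using the Lagrange interpolation formula with nodes -1, 0, 1, 6:
  L_0(n) = n(n - 1)(n - 6) / -14
  L_1(n) = (n + 1)(n - 1)(n - 6) / 6
  L_2(n) = (n + 1)n(n - 6) / -10
  L_3(n) = (n + 1)n(n - 1) / 210
Then P(n) = 3/2·L_0(n) - 1·L_1(n) - 9/2·L_2(n) + 383·L_3(n).
Expanding and collecting terms gives P(n) = 2n^3 - (1/2)n^2 - 5n - 1.
Evaluating at n = 7: P(7) = 1251/2.

1251/2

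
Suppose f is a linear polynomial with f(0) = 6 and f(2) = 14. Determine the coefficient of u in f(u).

Write f(u) = au + b. Substituting each data point gives a linear system:
  b = 6
  2a + b = 14
Solving the system yields a = 4, b = 6.
So f(u) = 4u + 6.
The leading coefficient is 4.

4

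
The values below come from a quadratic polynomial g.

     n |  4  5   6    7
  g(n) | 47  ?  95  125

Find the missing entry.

69

The 3 known points determine the degree-2 polynomial uniquely.
Write g(n) = an^2 + bn + c. Substituting each data point gives a linear system:
  16a + 4b + c = 47
  36a + 6b + c = 95
  49a + 7b + c = 125
Solving the system yields a = 2, b = 4, c = -1.
So g(n) = 2n² + 4n - 1.
Then g(5) = 69.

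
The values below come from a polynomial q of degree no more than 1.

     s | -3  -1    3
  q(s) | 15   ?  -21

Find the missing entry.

The 2 known points determine the degree-1 polynomial uniquely.
Write q(s) = as + b. Substituting each data point gives a linear system:
  -3a + b = 15
  3a + b = -21
Solving the system yields a = -6, b = -3.
So q(s) = -6s - 3.
Then q(-1) = 3.

3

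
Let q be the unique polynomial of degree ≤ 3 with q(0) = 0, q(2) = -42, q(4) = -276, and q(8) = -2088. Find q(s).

Using the Lagrange interpolation formula with nodes 0, 2, 4, 8:
  L_0(s) = (s - 2)(s - 4)(s - 8) / -64
  L_1(s) = s(s - 4)(s - 8) / 24
  L_2(s) = s(s - 2)(s - 8) / -32
  L_3(s) = s(s - 2)(s - 4) / 192
Then q(s) = 0·L_0(s) - 42·L_1(s) - 276·L_2(s) - 2088·L_3(s).
Expanding and collecting terms gives q(s) = -4s^3 - 5s.
Check: q(4) = -276. ✓

q(s) = -4s^3 - 5s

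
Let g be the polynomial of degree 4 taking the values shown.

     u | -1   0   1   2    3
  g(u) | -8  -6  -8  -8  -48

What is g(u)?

Write g(u) = au^4 + bu^3 + cu^2 + du + e. Substituting each data point gives a linear system:
  a - b + c - d + e = -8
  e = -6
  a + b + c + d + e = -8
  16a + 8b + 4c + 2d + e = -8
  81a + 27b + 9c + 3d + e = -48
Solving the system yields a = -2, b = 5, c = 0, d = -5, e = -6.
So g(u) = -2u^4 + 5u^3 - 5u - 6.
Check: g(1) = -8. ✓

g(u) = -2u^4 + 5u^3 - 5u - 6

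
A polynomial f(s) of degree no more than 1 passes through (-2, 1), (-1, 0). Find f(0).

Write f(s) = as + b. Substituting each data point gives a linear system:
  -2a + b = 1
  -a + b = 0
Solving the system yields a = -1, b = -1.
So f(s) = -s - 1.
Then f(0) = -1.

-1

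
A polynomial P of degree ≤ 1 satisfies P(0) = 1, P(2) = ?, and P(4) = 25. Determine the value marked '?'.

13

The 2 known points determine the degree-1 polynomial uniquely.
Write P(s) = as + b. Substituting each data point gives a linear system:
  b = 1
  4a + b = 25
Solving the system yields a = 6, b = 1.
So P(s) = 6s + 1.
Then P(2) = 13.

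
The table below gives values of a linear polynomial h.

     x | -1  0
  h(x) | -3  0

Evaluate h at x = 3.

9

Write h(x) = ax + b. Substituting each data point gives a linear system:
  -a + b = -3
  b = 0
Solving the system yields a = 3, b = 0.
So h(x) = 3x.
Then h(3) = 9.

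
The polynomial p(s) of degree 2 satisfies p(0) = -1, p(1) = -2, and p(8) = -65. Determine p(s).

Write p(s) = as^2 + bs + c. Substituting each data point gives a linear system:
  c = -1
  a + b + c = -2
  64a + 8b + c = -65
Solving the system yields a = -1, b = 0, c = -1.
So p(s) = -s^2 - 1.
Check: p(0) = -1. ✓

p(s) = -s^2 - 1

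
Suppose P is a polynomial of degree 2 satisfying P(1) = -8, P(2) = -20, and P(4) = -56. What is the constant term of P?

0

Write P(t) = at^2 + bt + c. Substituting each data point gives a linear system:
  a + b + c = -8
  4a + 2b + c = -20
  16a + 4b + c = -56
Solving the system yields a = -2, b = -6, c = 0.
So P(t) = -2t² - 6t.
The constant term is 0.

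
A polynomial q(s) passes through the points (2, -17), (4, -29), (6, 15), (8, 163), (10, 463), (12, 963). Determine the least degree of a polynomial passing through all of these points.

Forward differences of the values at s = 2, 4, 6, 8, 10, 12:
  q  : -17  -29  15  163  463  963
  Δ  : -12  44  148  300  500
  Δ^2: 56  104  152  200
  Δ^3: 48  48  48
  Δ^4: 0  0
  Δ^5: 0
The third differences are constant (48) and nonzero, while all higher differences vanish, so the minimal degree is 3.

3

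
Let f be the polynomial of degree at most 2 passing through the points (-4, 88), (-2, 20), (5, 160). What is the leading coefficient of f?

6

Write f(s) = as^2 + bs + c. Substituting each data point gives a linear system:
  16a - 4b + c = 88
  4a - 2b + c = 20
  25a + 5b + c = 160
Solving the system yields a = 6, b = 2, c = 0.
So f(s) = 6s^2 + 2s.
The leading coefficient is 6.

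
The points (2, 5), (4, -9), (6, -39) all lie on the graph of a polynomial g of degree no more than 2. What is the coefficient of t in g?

Write g(t) = at^2 + bt + c. Substituting each data point gives a linear system:
  4a + 2b + c = 5
  16a + 4b + c = -9
  36a + 6b + c = -39
Solving the system yields a = -2, b = 5, c = 3.
So g(t) = -2t² + 5t + 3.
The coefficient of t is 5.

5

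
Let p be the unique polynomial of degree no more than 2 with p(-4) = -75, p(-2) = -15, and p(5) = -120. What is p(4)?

Using the Lagrange interpolation formula with nodes -4, -2, 5:
  L_0(t) = (t + 2)(t - 5) / 18
  L_1(t) = (t + 4)(t - 5) / -14
  L_2(t) = (t + 4)(t + 2) / 63
Then p(t) = -75·L_0(t) - 15·L_1(t) - 120·L_2(t).
Expanding and collecting terms gives p(t) = -5t² + 5.
Evaluating at t = 4: p(4) = -75.

-75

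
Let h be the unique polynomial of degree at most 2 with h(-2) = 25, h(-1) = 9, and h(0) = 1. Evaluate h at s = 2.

Write h(s) = as^2 + bs + c. Substituting each data point gives a linear system:
  4a - 2b + c = 25
  a - b + c = 9
  c = 1
Solving the system yields a = 4, b = -4, c = 1.
So h(s) = 4s^2 - 4s + 1.
Then h(2) = 9.

9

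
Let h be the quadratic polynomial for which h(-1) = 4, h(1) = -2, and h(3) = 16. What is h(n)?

Using the Lagrange interpolation formula with nodes -1, 1, 3:
  L_0(n) = (n - 1)(n - 3) / 8
  L_1(n) = (n + 1)(n - 3) / -4
  L_2(n) = (n + 1)(n - 1) / 8
Then h(n) = 4·L_0(n) - 2·L_1(n) + 16·L_2(n).
Expanding and collecting terms gives h(n) = 3n^2 - 3n - 2.
Check: h(3) = 16. ✓

h(n) = 3n^2 - 3n - 2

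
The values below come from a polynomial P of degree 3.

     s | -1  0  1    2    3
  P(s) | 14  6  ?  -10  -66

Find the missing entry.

On equispaced nodes a degree-3 polynomial has vanishing fourth forward difference, so
  P(-1) - 4·P(0) + 6·P(1) - 4·P(2) + P(3) = 0.
Substituting the known values and solving for P(1):
  6·P(1) = 36
  P(1) = 6.

6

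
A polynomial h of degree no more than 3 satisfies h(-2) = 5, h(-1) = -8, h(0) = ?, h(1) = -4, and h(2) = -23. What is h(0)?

-5

The 4 known points determine the degree-3 polynomial uniquely.
Write h(t) = at^3 + bt^2 + ct + d. Substituting each data point gives a linear system:
  -8a + 4b - 2c + d = 5
  -a + b - c + d = -8
  a + b + c + d = -4
  8a + 4b + 2c + d = -23
Solving the system yields a = -3, b = -1, c = 5, d = -5.
So h(t) = -3t³ - t² + 5t - 5.
Then h(0) = -5.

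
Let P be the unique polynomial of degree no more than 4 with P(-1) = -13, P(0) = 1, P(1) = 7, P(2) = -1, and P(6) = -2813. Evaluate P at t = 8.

-9751

Write P(t) = at^4 + bt^3 + ct^2 + dt + e. Substituting each data point gives a linear system:
  a - b + c - d + e = -13
  e = 1
  a + b + c + d + e = 7
  16a + 8b + 4c + 2d + e = -1
  1296a + 216b + 36c + 6d + e = -2813
Solving the system yields a = -3, b = 5, c = -1, d = 5, e = 1.
So P(t) = -3t^4 + 5t^3 - t^2 + 5t + 1.
Then P(8) = -9751.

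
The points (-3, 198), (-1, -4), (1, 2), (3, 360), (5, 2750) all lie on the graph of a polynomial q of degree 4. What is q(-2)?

Write q(s) = as^4 + bs^3 + cs^2 + ds + e. Substituting each data point gives a linear system:
  81a - 27b + 9c - 3d + e = 198
  a - b + c - d + e = -4
  a + b + c + d + e = 2
  81a + 27b + 9c + 3d + e = 360
  625a + 125b + 25c + 5d + e = 2750
Solving the system yields a = 4, b = 3, c = -5, d = 0, e = 0.
So q(s) = 4s^4 + 3s^3 - 5s^2.
Then q(-2) = 20.

20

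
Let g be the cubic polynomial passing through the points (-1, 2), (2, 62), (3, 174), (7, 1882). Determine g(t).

g(t) = 5t^3 + 3t^2 + 2t + 6

Write g(t) = at^3 + bt^2 + ct + d. Substituting each data point gives a linear system:
  -a + b - c + d = 2
  8a + 4b + 2c + d = 62
  27a + 9b + 3c + d = 174
  343a + 49b + 7c + d = 1882
Solving the system yields a = 5, b = 3, c = 2, d = 6.
So g(t) = 5t^3 + 3t^2 + 2t + 6.
Check: g(7) = 1882. ✓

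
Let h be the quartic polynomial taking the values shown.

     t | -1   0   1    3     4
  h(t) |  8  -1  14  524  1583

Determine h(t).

h(t) = 6t^4 - t^3 + 6t^2 + 4t - 1

Write h(t) = at^4 + bt^3 + ct^2 + dt + e. Substituting each data point gives a linear system:
  a - b + c - d + e = 8
  e = -1
  a + b + c + d + e = 14
  81a + 27b + 9c + 3d + e = 524
  256a + 64b + 16c + 4d + e = 1583
Solving the system yields a = 6, b = -1, c = 6, d = 4, e = -1.
So h(t) = 6t^4 - t^3 + 6t^2 + 4t - 1.
Check: h(3) = 524. ✓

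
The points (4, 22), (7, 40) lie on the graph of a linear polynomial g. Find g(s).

Write g(s) = as + b. Substituting each data point gives a linear system:
  4a + b = 22
  7a + b = 40
Solving the system yields a = 6, b = -2.
So g(s) = 6s - 2.
Check: g(7) = 40. ✓

g(s) = 6s - 2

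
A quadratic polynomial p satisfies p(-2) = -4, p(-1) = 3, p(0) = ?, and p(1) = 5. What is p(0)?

6

The 3 known points determine the degree-2 polynomial uniquely.
Write p(n) = an^2 + bn + c. Substituting each data point gives a linear system:
  4a - 2b + c = -4
  a - b + c = 3
  a + b + c = 5
Solving the system yields a = -2, b = 1, c = 6.
So p(n) = -2n^2 + n + 6.
Then p(0) = 6.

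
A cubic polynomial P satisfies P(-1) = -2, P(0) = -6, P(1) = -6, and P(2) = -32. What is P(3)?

-114

Forward differences of the values at n = -1, 0, 1, 2:
  P  : -2  -6  -6  -32
  Δ  : -4  0  -26
  Δ^2: 4  -26
  Δ^3: -30
The third differences are constant, confirming degree 3.
Interpolating (Newton forward form) and evaluating at n = 3 gives P(3) = -114.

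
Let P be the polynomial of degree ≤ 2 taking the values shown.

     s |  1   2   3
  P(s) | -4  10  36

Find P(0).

Forward differences of the values at s = 1, 2, 3:
  P  : -4  10  36
  Δ  : 14  26
  Δ^2: 12
The second differences are constant, confirming degree 2.
Interpolating (Newton forward form) and evaluating at s = 0 gives P(0) = -6.

-6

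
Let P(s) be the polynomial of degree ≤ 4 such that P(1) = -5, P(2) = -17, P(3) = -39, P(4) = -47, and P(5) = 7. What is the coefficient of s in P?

Write P(s) = as^4 + bs^3 + cs^2 + ds + e. Substituting each data point gives a linear system:
  a + b + c + d + e = -5
  16a + 8b + 4c + 2d + e = -17
  81a + 27b + 9c + 3d + e = -39
  256a + 64b + 16c + 4d + e = -47
  625a + 125b + 25c + 5d + e = 7
Solving the system yields a = 1, b = -6, c = 6, d = -3, e = -3.
So P(s) = s⁴ - 6s³ + 6s² - 3s - 3.
The coefficient of s is -3.

-3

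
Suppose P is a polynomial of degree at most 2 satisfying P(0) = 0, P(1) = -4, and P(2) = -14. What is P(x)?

P(x) = -3x^2 - x

Using the Lagrange interpolation formula with nodes 0, 1, 2:
  L_0(x) = (x - 1)(x - 2) / 2
  L_1(x) = x(x - 2) / -1
  L_2(x) = x(x - 1) / 2
Then P(x) = 0·L_0(x) - 4·L_1(x) - 14·L_2(x).
Expanding and collecting terms gives P(x) = -3x² - x.
Check: P(0) = 0. ✓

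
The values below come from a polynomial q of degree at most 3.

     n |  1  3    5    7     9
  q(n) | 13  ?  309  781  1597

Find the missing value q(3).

85

The 4 known points determine the degree-3 polynomial uniquely.
Write q(n) = an^3 + bn^2 + cn + d. Substituting each data point gives a linear system:
  a + b + c + d = 13
  125a + 25b + 5c + d = 309
  343a + 49b + 7c + d = 781
  729a + 81b + 9c + d = 1597
Solving the system yields a = 2, b = 1, c = 6, d = 4.
So q(n) = 2n³ + n² + 6n + 4.
Then q(3) = 85.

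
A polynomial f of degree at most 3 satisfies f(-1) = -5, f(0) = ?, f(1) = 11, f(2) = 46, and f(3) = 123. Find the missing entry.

0

The 4 known points determine the degree-3 polynomial uniquely.
Write f(n) = an^3 + bn^2 + cn + d. Substituting each data point gives a linear system:
  -a + b - c + d = -5
  a + b + c + d = 11
  8a + 4b + 2c + d = 46
  27a + 9b + 3c + d = 123
Solving the system yields a = 3, b = 3, c = 5, d = 0.
So f(n) = 3n³ + 3n² + 5n.
Then f(0) = 0.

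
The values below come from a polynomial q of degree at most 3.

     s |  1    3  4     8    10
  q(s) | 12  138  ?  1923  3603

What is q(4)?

The 4 known points determine the degree-3 polynomial uniquely.
Write q(s) = as^3 + bs^2 + cs + d. Substituting each data point gives a linear system:
  a + b + c + d = 12
  27a + 9b + 3c + d = 138
  512a + 64b + 8c + d = 1923
  1000a + 100b + 10c + d = 3603
Solving the system yields a = 3, b = 6, c = 0, d = 3.
So q(s) = 3s³ + 6s² + 3.
Then q(4) = 291.

291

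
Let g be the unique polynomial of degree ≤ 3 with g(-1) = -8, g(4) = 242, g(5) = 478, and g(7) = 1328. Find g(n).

Using the Lagrange interpolation formula with nodes -1, 4, 5, 7:
  L_0(n) = (n - 4)(n - 5)(n - 7) / -240
  L_1(n) = (n + 1)(n - 5)(n - 7) / 15
  L_2(n) = (n + 1)(n - 4)(n - 7) / -12
  L_3(n) = (n + 1)(n - 4)(n - 5) / 48
Then g(n) = -8·L_0(n) + 242·L_1(n) + 478·L_2(n) + 1328·L_3(n).
Expanding and collecting terms gives g(n) = 4n^3 - n^2 + n - 2.
Check: g(7) = 1328. ✓

g(n) = 4n^3 - n^2 + n - 2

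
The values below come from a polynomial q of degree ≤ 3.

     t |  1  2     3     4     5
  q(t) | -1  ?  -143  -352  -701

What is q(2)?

-38

On equispaced nodes a degree-3 polynomial has vanishing fourth forward difference, so
  q(1) - 4·q(2) + 6·q(3) - 4·q(4) + q(5) = 0.
Substituting the known values and solving for q(2):
  -4·q(2) = 152
  q(2) = -38.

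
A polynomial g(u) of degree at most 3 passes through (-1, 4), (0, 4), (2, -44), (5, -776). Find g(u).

g(u) = -6u^3 - 2u^2 + 4u + 4

Write g(u) = au^3 + bu^2 + cu + d. Substituting each data point gives a linear system:
  -a + b - c + d = 4
  d = 4
  8a + 4b + 2c + d = -44
  125a + 25b + 5c + d = -776
Solving the system yields a = -6, b = -2, c = 4, d = 4.
So g(u) = -6u^3 - 2u^2 + 4u + 4.
Check: g(0) = 4. ✓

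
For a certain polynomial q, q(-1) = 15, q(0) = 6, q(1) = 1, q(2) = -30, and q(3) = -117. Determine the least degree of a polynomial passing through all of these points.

Forward differences of the values at s = -1, 0, 1, 2, 3:
  q  : 15  6  1  -30  -117
  Δ  : -9  -5  -31  -87
  Δ^2: 4  -26  -56
  Δ^3: -30  -30
  Δ^4: 0
The third differences are constant (-30) and nonzero, while all higher differences vanish, so the minimal degree is 3.

3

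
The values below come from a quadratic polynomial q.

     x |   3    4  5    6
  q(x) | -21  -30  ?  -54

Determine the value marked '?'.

-41

On equispaced nodes a degree-2 polynomial has vanishing third forward difference, so
  - q(3) + 3·q(4) - 3·q(5) + q(6) = 0.
Substituting the known values and solving for q(5):
  -3·q(5) = 123
  q(5) = -41.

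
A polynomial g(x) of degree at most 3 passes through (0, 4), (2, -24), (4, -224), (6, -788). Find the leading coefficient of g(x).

-4

Write g(x) = ax^3 + bx^2 + cx + d. Substituting each data point gives a linear system:
  d = 4
  8a + 4b + 2c + d = -24
  64a + 16b + 4c + d = -224
  216a + 36b + 6c + d = -788
Solving the system yields a = -4, b = 5/2, c = -3, d = 4.
So g(x) = -4x³ + (5/2)x² - 3x + 4.
The leading coefficient is -4.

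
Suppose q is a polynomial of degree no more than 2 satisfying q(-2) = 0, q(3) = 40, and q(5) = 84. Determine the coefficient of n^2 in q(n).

2

Write q(n) = an^2 + bn + c. Substituting each data point gives a linear system:
  4a - 2b + c = 0
  9a + 3b + c = 40
  25a + 5b + c = 84
Solving the system yields a = 2, b = 6, c = 4.
So q(n) = 2n^2 + 6n + 4.
The leading coefficient is 2.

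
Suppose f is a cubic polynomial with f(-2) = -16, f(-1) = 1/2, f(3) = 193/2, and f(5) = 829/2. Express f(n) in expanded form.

Write f(n) = an^3 + bn^2 + cn + d. Substituting each data point gives a linear system:
  -8a + 4b - 2c + d = -16
  -a + b - c + d = 1/2
  27a + 9b + 3c + d = 193/2
  125a + 25b + 5c + d = 829/2
Solving the system yields a = 3, b = 3/2, c = 0, d = 2.
So f(n) = 3n³ + (3/2)n² + 2.
Check: f(-1) = 1/2. ✓

f(n) = 3n^3 + (3/2)n^2 + 2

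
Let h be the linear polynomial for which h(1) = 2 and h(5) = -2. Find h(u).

h(u) = -u + 3

Write h(u) = au + b. Substituting each data point gives a linear system:
  a + b = 2
  5a + b = -2
Solving the system yields a = -1, b = 3.
So h(u) = -u + 3.
Check: h(5) = -2. ✓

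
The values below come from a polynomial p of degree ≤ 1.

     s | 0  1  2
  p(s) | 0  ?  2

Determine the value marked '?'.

The 2 known points determine the degree-1 polynomial uniquely.
Write p(s) = as + b. Substituting each data point gives a linear system:
  b = 0
  2a + b = 2
Solving the system yields a = 1, b = 0.
So p(s) = s.
Then p(1) = 1.

1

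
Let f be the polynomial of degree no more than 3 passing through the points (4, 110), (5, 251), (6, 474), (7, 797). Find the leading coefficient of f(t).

Write f(t) = at^3 + bt^2 + ct + d. Substituting each data point gives a linear system:
  64a + 16b + 4c + d = 110
  125a + 25b + 5c + d = 251
  216a + 36b + 6c + d = 474
  343a + 49b + 7c + d = 797
Solving the system yields a = 3, b = -4, c = -6, d = 6.
So f(t) = 3t³ - 4t² - 6t + 6.
The leading coefficient is 3.

3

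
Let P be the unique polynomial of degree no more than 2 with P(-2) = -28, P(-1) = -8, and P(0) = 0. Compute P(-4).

Using the Lagrange interpolation formula with nodes -2, -1, 0:
  L_0(s) = (s + 1)s / 2
  L_1(s) = (s + 2)s / -1
  L_2(s) = (s + 2)(s + 1) / 2
Then P(s) = -28·L_0(s) - 8·L_1(s) + 0·L_2(s).
Expanding and collecting terms gives P(s) = -6s^2 + 2s.
Evaluating at s = -4: P(-4) = -104.

-104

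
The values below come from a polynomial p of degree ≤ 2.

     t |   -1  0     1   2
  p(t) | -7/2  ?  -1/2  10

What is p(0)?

On equispaced nodes a degree-2 polynomial has vanishing third forward difference, so
  - p(-1) + 3·p(0) - 3·p(1) + p(2) = 0.
Substituting the known values and solving for p(0):
  3·p(0) = -15
  p(0) = -5.

-5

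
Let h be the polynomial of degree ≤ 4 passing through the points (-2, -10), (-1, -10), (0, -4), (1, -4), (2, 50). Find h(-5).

1226

Forward differences of the values at x = -2, -1, 0, 1, 2:
  h  : -10  -10  -4  -4  50
  Δ  : 0  6  0  54
  Δ^2: 6  -6  54
  Δ^3: -12  60
  Δ^4: 72
The fourth differences are constant, confirming degree 4.
Interpolating (Newton forward form) and evaluating at x = -5 gives h(-5) = 1226.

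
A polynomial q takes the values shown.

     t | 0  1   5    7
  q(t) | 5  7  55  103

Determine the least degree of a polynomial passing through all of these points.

2

Divided differences on the nodes 0, 1, 5, 7:
  order 0: 5  7  55  103
  order 1: 2  12  24
  order 2: 2  2
  order 3: 0
The order-2 divided differences are all 2 (nonzero) and every higher order vanishes, so the data lies on a polynomial of degree exactly 2.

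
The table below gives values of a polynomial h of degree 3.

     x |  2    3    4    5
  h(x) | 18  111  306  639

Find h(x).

h(x) = 6x^3 - 3x^2 - 6x - 6

Write h(x) = ax^3 + bx^2 + cx + d. Substituting each data point gives a linear system:
  8a + 4b + 2c + d = 18
  27a + 9b + 3c + d = 111
  64a + 16b + 4c + d = 306
  125a + 25b + 5c + d = 639
Solving the system yields a = 6, b = -3, c = -6, d = -6.
So h(x) = 6x^3 - 3x^2 - 6x - 6.
Check: h(2) = 18. ✓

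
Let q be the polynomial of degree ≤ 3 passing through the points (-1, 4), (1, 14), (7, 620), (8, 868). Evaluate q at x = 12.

2500

Using the Lagrange interpolation formula with nodes -1, 1, 7, 8:
  L_0(x) = (x - 1)(x - 7)(x - 8) / -144
  L_1(x) = (x + 1)(x - 7)(x - 8) / 84
  L_2(x) = (x + 1)(x - 1)(x - 8) / -48
  L_3(x) = (x + 1)(x - 1)(x - 7) / 63
Then q(x) = 4·L_0(x) + 14·L_1(x) + 620·L_2(x) + 868·L_3(x).
Expanding and collecting terms gives q(x) = x^3 + 5x^2 + 4x + 4.
Evaluating at x = 12: q(12) = 2500.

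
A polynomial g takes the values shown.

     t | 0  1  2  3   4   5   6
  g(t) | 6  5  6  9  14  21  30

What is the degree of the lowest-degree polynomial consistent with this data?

Forward differences of the values at t = 0, 1, 2, 3, 4, 5, 6:
  g  : 6  5  6  9  14  21  30
  Δ  : -1  1  3  5  7  9
  Δ^2: 2  2  2  2  2
  Δ^3: 0  0  0  0
  Δ^4: 0  0  0
  Δ^5: 0  0
  Δ^6: 0
The second differences are constant (2) and nonzero, while all higher differences vanish, so the minimal degree is 2.

2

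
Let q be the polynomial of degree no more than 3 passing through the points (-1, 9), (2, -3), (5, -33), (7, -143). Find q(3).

-3

Write q(t) = at^3 + bt^2 + ct + d. Substituting each data point gives a linear system:
  -a + b - c + d = 9
  8a + 4b + 2c + d = -3
  125a + 25b + 5c + d = -33
  343a + 49b + 7c + d = -143
Solving the system yields a = -1, b = 5, c = -6, d = -3.
So q(t) = -t³ + 5t² - 6t - 3.
Then q(3) = -3.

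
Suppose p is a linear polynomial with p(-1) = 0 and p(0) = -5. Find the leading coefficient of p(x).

Write p(x) = ax + b. Substituting each data point gives a linear system:
  -a + b = 0
  b = -5
Solving the system yields a = -5, b = -5.
So p(x) = -5x - 5.
The leading coefficient is -5.

-5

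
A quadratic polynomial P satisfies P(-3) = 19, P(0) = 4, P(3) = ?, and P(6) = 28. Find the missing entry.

The 3 known points determine the degree-2 polynomial uniquely.
Write P(t) = at^2 + bt + c. Substituting each data point gives a linear system:
  9a - 3b + c = 19
  c = 4
  36a + 6b + c = 28
Solving the system yields a = 1, b = -2, c = 4.
So P(t) = t^2 - 2t + 4.
Then P(3) = 7.

7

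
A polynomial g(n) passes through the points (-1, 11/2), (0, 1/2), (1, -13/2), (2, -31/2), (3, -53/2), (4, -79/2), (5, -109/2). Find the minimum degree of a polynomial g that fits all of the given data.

2

Forward differences of the values at n = -1, 0, 1, 2, 3, 4, 5:
  g  : 11/2  1/2  -13/2  -31/2  -53/2  -79/2  -109/2
  Δ  : -5  -7  -9  -11  -13  -15
  Δ^2: -2  -2  -2  -2  -2
  Δ^3: 0  0  0  0
  Δ^4: 0  0  0
  Δ^5: 0  0
  Δ^6: 0
The second differences are constant (-2) and nonzero, while all higher differences vanish, so the minimal degree is 2.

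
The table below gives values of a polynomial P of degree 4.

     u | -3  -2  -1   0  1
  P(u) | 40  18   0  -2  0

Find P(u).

Write P(u) = au^4 + bu^3 + cu^2 + du + e. Substituting each data point gives a linear system:
  81a - 27b + 9c - 3d + e = 40
  16a - 8b + 4c - 2d + e = 18
  a - b + c - d + e = 0
  e = -2
  a + b + c + d + e = 0
Solving the system yields a = -1, b = -4, c = 3, d = 4, e = -2.
So P(u) = -u^4 - 4u^3 + 3u^2 + 4u - 2.
Check: P(0) = -2. ✓

P(u) = -u^4 - 4u^3 + 3u^2 + 4u - 2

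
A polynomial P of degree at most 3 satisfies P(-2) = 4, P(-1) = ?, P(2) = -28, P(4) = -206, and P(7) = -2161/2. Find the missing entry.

The 4 known points determine the degree-3 polynomial uniquely.
Write P(t) = at^3 + bt^2 + ct + d. Substituting each data point gives a linear system:
  -8a + 4b - 2c + d = 4
  8a + 4b + 2c + d = -28
  64a + 16b + 4c + d = -206
  343a + 49b + 7c + d = -2161/2
Solving the system yields a = -3, b = -3/2, c = 4, d = -6.
So P(t) = -3t^3 - (3/2)t^2 + 4t - 6.
Then P(-1) = -17/2.

-17/2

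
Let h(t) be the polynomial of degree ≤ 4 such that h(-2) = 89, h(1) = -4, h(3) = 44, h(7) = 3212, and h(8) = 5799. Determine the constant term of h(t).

-1

Write h(t) = at^4 + bt^3 + ct^2 + dt + e. Substituting each data point gives a linear system:
  16a - 8b + 4c - 2d + e = 89
  a + b + c + d + e = -4
  81a + 27b + 9c + 3d + e = 44
  2401a + 343b + 49c + 7d + e = 3212
  4096a + 512b + 64c + 8d + e = 5799
Solving the system yields a = 2, b = -5, c = 3, d = -3, e = -1.
So h(t) = 2t⁴ - 5t³ + 3t² - 3t - 1.
The constant term is -1.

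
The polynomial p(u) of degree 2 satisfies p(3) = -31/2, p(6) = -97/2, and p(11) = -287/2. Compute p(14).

-449/2

Write p(u) = au^2 + bu + c. Substituting each data point gives a linear system:
  9a + 3b + c = -31/2
  36a + 6b + c = -97/2
  121a + 11b + c = -287/2
Solving the system yields a = -1, b = -2, c = -1/2.
So p(u) = -u^2 - 2u - 1/2.
Then p(14) = -449/2.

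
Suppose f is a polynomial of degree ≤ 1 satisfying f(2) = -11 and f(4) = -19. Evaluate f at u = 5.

-23

Write f(u) = au + b. Substituting each data point gives a linear system:
  2a + b = -11
  4a + b = -19
Solving the system yields a = -4, b = -3.
So f(u) = -4u - 3.
Then f(5) = -23.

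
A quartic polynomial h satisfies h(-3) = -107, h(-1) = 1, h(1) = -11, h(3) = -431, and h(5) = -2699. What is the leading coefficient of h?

-3

Write h(s) = as^4 + bs^3 + cs^2 + ds + e. Substituting each data point gives a linear system:
  81a - 27b + 9c - 3d + e = -107
  a - b + c - d + e = 1
  a + b + c + d + e = -11
  81a + 27b + 9c + 3d + e = -431
  625a + 125b + 25c + 5d + e = -2699
Solving the system yields a = -3, b = -6, c = -3, d = 0, e = 1.
So h(s) = -3s⁴ - 6s³ - 3s² + 1.
The leading coefficient is -3.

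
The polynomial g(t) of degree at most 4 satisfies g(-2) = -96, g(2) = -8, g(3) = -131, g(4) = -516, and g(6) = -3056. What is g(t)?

Write g(t) = at^4 + bt^3 + ct^2 + dt + e. Substituting each data point gives a linear system:
  16a - 8b + 4c - 2d + e = -96
  16a + 8b + 4c + 2d + e = -8
  81a + 27b + 9c + 3d + e = -131
  256a + 64b + 16c + 4d + e = -516
  1296a + 216b + 36c + 6d + e = -3056
Solving the system yields a = -3, b = 4, c = -2, d = 6, e = 4.
So g(t) = -3t⁴ + 4t³ - 2t² + 6t + 4.
Check: g(-2) = -96. ✓

g(t) = -3t^4 + 4t^3 - 2t^2 + 6t + 4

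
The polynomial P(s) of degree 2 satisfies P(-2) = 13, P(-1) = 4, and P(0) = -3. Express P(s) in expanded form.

P(s) = s^2 - 6s - 3

Write P(s) = as^2 + bs + c. Substituting each data point gives a linear system:
  4a - 2b + c = 13
  a - b + c = 4
  c = -3
Solving the system yields a = 1, b = -6, c = -3.
So P(s) = s^2 - 6s - 3.
Check: P(0) = -3. ✓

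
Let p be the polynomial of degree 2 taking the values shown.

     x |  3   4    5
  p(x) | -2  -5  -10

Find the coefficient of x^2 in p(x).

-1

Write p(x) = ax^2 + bx + c. Substituting each data point gives a linear system:
  9a + 3b + c = -2
  16a + 4b + c = -5
  25a + 5b + c = -10
Solving the system yields a = -1, b = 4, c = -5.
So p(x) = -x^2 + 4x - 5.
The leading coefficient is -1.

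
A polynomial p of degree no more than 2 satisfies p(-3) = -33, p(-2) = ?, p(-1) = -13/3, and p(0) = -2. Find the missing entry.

-44/3

The 3 known points determine the degree-2 polynomial uniquely.
Write p(n) = an^2 + bn + c. Substituting each data point gives a linear system:
  9a - 3b + c = -33
  a - b + c = -13/3
  c = -2
Solving the system yields a = -4, b = -5/3, c = -2.
So p(n) = -4n^2 - (5/3)n - 2.
Then p(-2) = -44/3.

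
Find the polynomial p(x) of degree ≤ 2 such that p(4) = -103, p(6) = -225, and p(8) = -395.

Write p(x) = ax^2 + bx + c. Substituting each data point gives a linear system:
  16a + 4b + c = -103
  36a + 6b + c = -225
  64a + 8b + c = -395
Solving the system yields a = -6, b = -1, c = -3.
So p(x) = -6x² - x - 3.
Check: p(8) = -395. ✓

p(x) = -6x^2 - x - 3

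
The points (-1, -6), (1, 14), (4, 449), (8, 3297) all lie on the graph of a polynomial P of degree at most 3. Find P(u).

P(u) = 6u^3 + 3u^2 + 4u + 1

Using the Lagrange interpolation formula with nodes -1, 1, 4, 8:
  L_0(u) = (u - 1)(u - 4)(u - 8) / -90
  L_1(u) = (u + 1)(u - 4)(u - 8) / 42
  L_2(u) = (u + 1)(u - 1)(u - 8) / -60
  L_3(u) = (u + 1)(u - 1)(u - 4) / 252
Then P(u) = -6·L_0(u) + 14·L_1(u) + 449·L_2(u) + 3297·L_3(u).
Expanding and collecting terms gives P(u) = 6u^3 + 3u^2 + 4u + 1.
Check: P(4) = 449. ✓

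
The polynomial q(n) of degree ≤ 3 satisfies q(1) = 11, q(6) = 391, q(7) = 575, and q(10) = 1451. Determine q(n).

Write q(n) = an^3 + bn^2 + cn + d. Substituting each data point gives a linear system:
  a + b + c + d = 11
  216a + 36b + 6c + d = 391
  343a + 49b + 7c + d = 575
  1000a + 100b + 10c + d = 1451
Solving the system yields a = 1, b = 4, c = 5, d = 1.
So q(n) = n³ + 4n² + 5n + 1.
Check: q(6) = 391. ✓

q(n) = n^3 + 4n^2 + 5n + 1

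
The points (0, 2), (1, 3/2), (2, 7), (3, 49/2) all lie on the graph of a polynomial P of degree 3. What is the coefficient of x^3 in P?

Write P(x) = ax^3 + bx^2 + cx + d. Substituting each data point gives a linear system:
  d = 2
  a + b + c + d = 3/2
  8a + 4b + 2c + d = 7
  27a + 9b + 3c + d = 49/2
Solving the system yields a = 1, b = 0, c = -3/2, d = 2.
So P(x) = x^3 - (3/2)x + 2.
The leading coefficient is 1.

1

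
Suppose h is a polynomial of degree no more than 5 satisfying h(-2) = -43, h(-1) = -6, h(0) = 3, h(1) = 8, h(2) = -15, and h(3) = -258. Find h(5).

Using the Lagrange interpolation formula with nodes -2, -1, 0, 1, 2, 3:
  L_0(t) = (t + 1)t(t - 1)(t - 2)(t - 3) / -120
  L_1(t) = (t + 2)t(t - 1)(t - 2)(t - 3) / 24
  L_2(t) = (t + 2)(t + 1)(t - 1)(t - 2)(t - 3) / -12
  L_3(t) = (t + 2)(t + 1)t(t - 2)(t - 3) / 12
  L_4(t) = (t + 2)(t + 1)t(t - 1)(t - 3) / -24
  L_5(t) = (t + 2)(t + 1)t(t - 1)(t - 2) / 120
Then h(t) = -43·L_0(t) - 6·L_1(t) + 3·L_2(t) + 8·L_3(t) - 15·L_4(t) - 258·L_5(t).
Expanding and collecting terms gives h(t) = -t⁵ - 2t⁴ + 5t³ + 3t + 3.
Evaluating at t = 5: h(5) = -3732.

-3732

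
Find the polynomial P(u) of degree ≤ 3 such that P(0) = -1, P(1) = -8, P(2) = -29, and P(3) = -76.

Write P(u) = au^3 + bu^2 + cu + d. Substituting each data point gives a linear system:
  d = -1
  a + b + c + d = -8
  8a + 4b + 2c + d = -29
  27a + 9b + 3c + d = -76
Solving the system yields a = -2, b = -1, c = -4, d = -1.
So P(u) = -2u^3 - u^2 - 4u - 1.
Check: P(1) = -8. ✓

P(u) = -2u^3 - u^2 - 4u - 1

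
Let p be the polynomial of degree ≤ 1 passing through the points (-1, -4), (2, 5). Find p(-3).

-10

Write p(n) = an + b. Substituting each data point gives a linear system:
  -a + b = -4
  2a + b = 5
Solving the system yields a = 3, b = -1.
So p(n) = 3n - 1.
Then p(-3) = -10.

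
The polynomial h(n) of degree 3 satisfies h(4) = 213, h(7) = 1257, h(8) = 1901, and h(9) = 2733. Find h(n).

Write h(n) = an^3 + bn^2 + cn + d. Substituting each data point gives a linear system:
  64a + 16b + 4c + d = 213
  343a + 49b + 7c + d = 1257
  512a + 64b + 8c + d = 1901
  729a + 81b + 9c + d = 2733
Solving the system yields a = 4, b = -2, c = -2, d = -3.
So h(n) = 4n^3 - 2n^2 - 2n - 3.
Check: h(7) = 1257. ✓

h(n) = 4n^3 - 2n^2 - 2n - 3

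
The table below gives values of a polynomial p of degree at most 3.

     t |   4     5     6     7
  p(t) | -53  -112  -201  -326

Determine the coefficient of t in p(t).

2

Write p(t) = at^3 + bt^2 + ct + d. Substituting each data point gives a linear system:
  64a + 16b + 4c + d = -53
  125a + 25b + 5c + d = -112
  216a + 36b + 6c + d = -201
  343a + 49b + 7c + d = -326
Solving the system yields a = -1, b = 0, c = 2, d = 3.
So p(t) = -t^3 + 2t + 3.
The coefficient of t is 2.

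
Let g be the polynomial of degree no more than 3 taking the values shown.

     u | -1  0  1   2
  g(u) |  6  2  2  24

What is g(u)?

Write g(u) = au^3 + bu^2 + cu + d. Substituting each data point gives a linear system:
  -a + b - c + d = 6
  d = 2
  a + b + c + d = 2
  8a + 4b + 2c + d = 24
Solving the system yields a = 3, b = 2, c = -5, d = 2.
So g(u) = 3u³ + 2u² - 5u + 2.
Check: g(-1) = 6. ✓

g(u) = 3u^3 + 2u^2 - 5u + 2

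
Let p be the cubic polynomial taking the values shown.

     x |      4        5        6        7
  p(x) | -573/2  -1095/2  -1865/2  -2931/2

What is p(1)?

-15/2

Write p(x) = ax^3 + bx^2 + cx + d. Substituting each data point gives a linear system:
  64a + 16b + 4c + d = -573/2
  125a + 25b + 5c + d = -1095/2
  216a + 36b + 6c + d = -1865/2
  343a + 49b + 7c + d = -2931/2
Solving the system yields a = -4, b = -2, c = 1, d = -5/2.
So p(x) = -4x^3 - 2x^2 + x - 5/2.
Then p(1) = -15/2.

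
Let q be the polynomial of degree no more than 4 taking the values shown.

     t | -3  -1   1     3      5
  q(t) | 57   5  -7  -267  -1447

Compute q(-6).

Write q(t) = at^4 + bt^3 + ct^2 + dt + e. Substituting each data point gives a linear system:
  81a - 27b + 9c - 3d + e = 57
  a - b + c - d + e = 5
  a + b + c + d + e = -7
  81a + 27b + 9c + 3d + e = -267
  625a + 125b + 25c + 5d + e = -1447
Solving the system yields a = -1, b = -6, c = -3, d = 0, e = 3.
So q(t) = -t⁴ - 6t³ - 3t² + 3.
Then q(-6) = -105.

-105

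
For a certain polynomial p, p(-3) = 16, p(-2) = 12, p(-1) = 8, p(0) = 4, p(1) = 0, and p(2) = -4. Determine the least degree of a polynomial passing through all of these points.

1

Forward differences of the values at s = -3, -2, -1, 0, 1, 2:
  p  : 16  12  8  4  0  -4
  Δ  : -4  -4  -4  -4  -4
  Δ^2: 0  0  0  0
  Δ^3: 0  0  0
  Δ^4: 0  0
  Δ^5: 0
The first differences are constant (-4) and nonzero, while all higher differences vanish, so the minimal degree is 1.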